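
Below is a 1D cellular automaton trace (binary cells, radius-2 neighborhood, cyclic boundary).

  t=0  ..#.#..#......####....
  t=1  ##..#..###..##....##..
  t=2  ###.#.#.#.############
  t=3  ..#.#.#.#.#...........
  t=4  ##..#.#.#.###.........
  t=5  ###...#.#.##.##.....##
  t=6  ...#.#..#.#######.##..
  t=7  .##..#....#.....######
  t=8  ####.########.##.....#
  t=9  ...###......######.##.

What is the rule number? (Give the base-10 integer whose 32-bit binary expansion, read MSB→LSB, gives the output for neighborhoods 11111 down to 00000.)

  #####|.  b31=0 t=2,i=0
  ####.|.  b30=0 t=0,i=16
  ###.#|#  b29=1 t=2,i=2
  ###..|.  b28=0 t=0,i=17
  ##.##|#  b27=1 t=5,i=12
  ##.#.|.  b26=0 t=2,i=3
  ##..#|#  b25=1 t=1,i=2
  ##...|#  b24=1 t=0,i=18
  #.###|#  b23=1 t=2,i=10
  #.##.|#  b22=1 t=5,i=10
  #.#.#|#  b21=1 t=2,i=4
  #.#..|#  b20=1 t=0,i=4
  #..##|#  b19=1 t=1,i=6
  #..#.|.  b18=0 t=0,i=6
  #...#|.  b17=0 t=5,i=4
  #....|#  b16=1 t=0,i=9
  .####|.  b15=0 t=0,i=15
  .###.|#  b14=1 t=1,i=8
  .##.#|#  b13=1 t=5,i=11
  .##..|#  b12=1 t=1,i=1
  .#.##|.  b11=0 t=2,i=9
  .#.#.|.  b10=0 t=0,i=3
  .#..#|.  b9=0 t=0,i=5
  .#...|#  b8=1 t=0,i=8
  ..###|.  b7=0 t=0,i=14
  ..##.|#  b6=1 t=1,i=0
  ..#.#|.  b5=0 t=0,i=2
  ..#..|#  b4=1 t=0,i=7
  ...##|#  b3=1 t=0,i=13
  ...#.|#  b2=1 t=0,i=1
  ....#|#  b1=1 t=0,i=0
  .....|.  b0=0 t=0,i=10
  bits 00101011111110010111000101011110 = 737767774

737767774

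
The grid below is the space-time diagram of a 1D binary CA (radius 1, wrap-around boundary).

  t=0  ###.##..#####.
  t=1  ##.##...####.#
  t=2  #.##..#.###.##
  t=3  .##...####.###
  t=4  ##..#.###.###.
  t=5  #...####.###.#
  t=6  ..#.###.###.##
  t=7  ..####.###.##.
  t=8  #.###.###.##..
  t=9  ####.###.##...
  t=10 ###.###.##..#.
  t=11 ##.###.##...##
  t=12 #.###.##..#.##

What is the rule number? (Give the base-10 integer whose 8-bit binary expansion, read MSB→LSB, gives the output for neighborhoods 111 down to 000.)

  [7] ### => #  t=0,i=1
  [6] ##. => .  t=0,i=2
  [5] #.# => #  t=0,i=3
  [4] #.. => .  t=0,i=6
  [3] .## => #  t=0,i=0
  [2] .#. => #  t=2,i=6
  [1] ..# => .  t=0,i=7
  [0] ... => #  t=1,i=6
  bits 10101101 = 173

173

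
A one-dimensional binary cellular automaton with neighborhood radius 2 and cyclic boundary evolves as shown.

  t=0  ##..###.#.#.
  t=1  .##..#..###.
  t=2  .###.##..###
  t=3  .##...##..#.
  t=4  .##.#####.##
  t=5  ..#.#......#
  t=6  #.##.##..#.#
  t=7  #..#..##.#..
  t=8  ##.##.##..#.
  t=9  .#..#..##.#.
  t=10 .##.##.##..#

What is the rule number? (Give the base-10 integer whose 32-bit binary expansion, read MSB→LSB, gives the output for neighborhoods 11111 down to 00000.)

312702842

  #####|.  b31=0 t=4,i=6
  ####.|.  b30=0 t=4,i=7
  ###.#|.  b29=0 t=0,i=6
  ###..|#  b28=1 t=1,i=10
  ##.##|.  b27=0 t=2,i=0
  ##.#.|.  b26=0 t=0,i=7
  ##..#|#  b25=1 t=0,i=2
  ##...|.  b24=0 t=3,i=3
  #.###|#  b23=1 t=2,i=1
  #.##.|.  b22=0 t=0,i=0
  #.#.#|#  b21=1 t=0,i=8
  #.#..|.  b20=0 t=5,i=4
  #..##|.  b19=0 t=0,i=3
  #..#.|.  b18=0 t=1,i=4
  #...#|#  b17=1 t=3,i=4
  #....|#  b16=1 t=5,i=6
  .####|.  b15=0 t=4,i=5
  .###.|#  b14=1 t=0,i=5
  .##.#|#  b13=1 t=4,i=2
  .##..|#  b12=1 t=0,i=1
  .#.##|.  b11=0 t=0,i=11
  .#.#.|#  b10=1 t=0,i=9
  .#..#|#  b9=1 t=1,i=6
  .#...|#  b8=1 t=5,i=5
  ..###|.  b7=0 t=0,i=4
  ..##.|#  b6=1 t=1,i=1
  ..#.#|#  b5=1 t=5,i=2
  ..#..|#  b4=1 t=1,i=5
  ...##|#  b3=1 t=3,i=5
  ...#.|.  b2=0 t=5,i=10
  ....#|#  b1=1 t=5,i=9
  .....|.  b0=0 t=5,i=7
  bits 00010010101000110111011101111010 = 312702842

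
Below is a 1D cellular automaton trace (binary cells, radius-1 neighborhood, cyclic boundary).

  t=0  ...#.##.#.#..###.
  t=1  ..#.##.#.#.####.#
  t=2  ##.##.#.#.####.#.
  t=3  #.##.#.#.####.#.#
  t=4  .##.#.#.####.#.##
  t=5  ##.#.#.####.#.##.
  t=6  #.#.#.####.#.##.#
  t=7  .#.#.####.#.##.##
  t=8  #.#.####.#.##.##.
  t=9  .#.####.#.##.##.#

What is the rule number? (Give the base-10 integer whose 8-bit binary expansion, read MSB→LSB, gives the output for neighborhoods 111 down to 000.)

186

  ### -> #   bit 7 = 1  t=0,i=14
  ##. -> .   bit 6 = 0  t=0,i=6
  #.# -> #   bit 5 = 1  t=0,i=4
  #.. -> #   bit 4 = 1  t=0,i=11
  .## -> #   bit 3 = 1  t=0,i=5
  .#. -> .   bit 2 = 0  t=0,i=3
  ..# -> #   bit 1 = 1  t=0,i=2
  ... -> .   bit 0 = 0  t=0,i=0
  bits 10111010 = 186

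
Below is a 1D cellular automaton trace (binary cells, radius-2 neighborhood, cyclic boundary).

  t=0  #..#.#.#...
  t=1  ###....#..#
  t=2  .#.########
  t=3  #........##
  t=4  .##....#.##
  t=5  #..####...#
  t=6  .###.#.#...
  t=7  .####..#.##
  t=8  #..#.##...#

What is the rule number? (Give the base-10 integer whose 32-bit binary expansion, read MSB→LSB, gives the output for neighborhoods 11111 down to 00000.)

  [31] ##### => .  t=2,i=5
  [30] ####. => #  t=1,i=1
  [29] ###.# => #  t=2,i=10
  [28] ###.. => .  t=1,i=2
  [27] ##.## => #  t=4,i=0
  [26] ##.#. => #  t=2,i=0
  [25] ##..# => #  t=5,i=1
  [24] ##... => #  t=1,i=3
  [23] #.### => .  t=2,i=3
  [22] #.##. => .  t=4,i=1
  [21] #.#.# => .  t=0,i=5
  [20] #.#.. => #  t=0,i=7
  [19] #..## => #  t=1,i=9
  [18] #..#. => #  t=0,i=2
  [17] #...# => .  t=0,i=9
  [16] #.... => #  t=1,i=4
  [15] .#### => .  t=1,i=0
  [14] .###. => #  t=3,i=10
  [13] .##.# => #  t=4,i=10
  [12] .##.. => .  t=4,i=2
  [11] .#.## => .  t=2,i=2
  [10] .#.#. => .  t=0,i=4
  [9] .#..# => #  t=0,i=1
  [8] .#... => .  t=0,i=8
  [7] ..### => #  t=1,i=10
  [6] ..##. => .  t=5,i=10
  [5] ..#.# => .  t=0,i=3
  [4] ..#.. => #  t=0,i=0
  [3] ...## => .  t=3,i=8
  [2] ...#. => #  t=0,i=10
  [1] ....# => #  t=1,i=5
  [0] ..... => .  t=3,i=3
  bits 01101111000111010110001010010110 = 1864196758

1864196758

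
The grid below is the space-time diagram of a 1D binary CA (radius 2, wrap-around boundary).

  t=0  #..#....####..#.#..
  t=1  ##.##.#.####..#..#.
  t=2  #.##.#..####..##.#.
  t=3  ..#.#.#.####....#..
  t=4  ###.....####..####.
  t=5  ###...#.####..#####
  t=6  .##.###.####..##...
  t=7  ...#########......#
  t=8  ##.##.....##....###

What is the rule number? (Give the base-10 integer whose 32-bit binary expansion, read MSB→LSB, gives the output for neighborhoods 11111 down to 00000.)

2093138870

  [31] ##### => .  t=5,i=0
  [30] ####. => #  t=0,i=10
  [29] ###.# => #  t=4,i=17
  [28] ###.. => #  t=0,i=11
  [27] ##.## => #  t=1,i=2
  [26] ##.#. => #  t=1,i=5
  [25] ##..# => .  t=0,i=12
  [24] ##... => .  t=3,i=12
  [23] #.### => #  t=1,i=8
  [22] #.##. => #  t=1,i=0
  [21] #.#.# => .  t=1,i=6
  [20] #.#.. => .  t=0,i=16
  [19] #..## => .  t=2,i=7
  [18] #..#. => .  t=0,i=2
  [17] #...# => #  t=5,i=4
  [16] #.... => .  t=0,i=5
  [15] .#### => #  t=0,i=9
  [14] .###. => #  t=4,i=1
  [13] .##.# => .  t=1,i=1
  [12] .##.. => .  t=6,i=15
  [11] .#.## => .  t=1,i=7
  [10] .#.#. => .  t=0,i=15
  [9] .#..# => #  t=0,i=1
  [8] .#... => #  t=0,i=4
  [7] ..### => #  t=0,i=8
  [6] ..##. => .  t=2,i=14
  [5] ..#.# => #  t=0,i=14
  [4] ..#.. => #  t=0,i=0
  [3] ...## => .  t=0,i=7
  [2] ...#. => #  t=3,i=1
  [1] ....# => #  t=0,i=6
  [0] ..... => .  t=4,i=5
  bits 01111100110000101100001110110110 = 2093138870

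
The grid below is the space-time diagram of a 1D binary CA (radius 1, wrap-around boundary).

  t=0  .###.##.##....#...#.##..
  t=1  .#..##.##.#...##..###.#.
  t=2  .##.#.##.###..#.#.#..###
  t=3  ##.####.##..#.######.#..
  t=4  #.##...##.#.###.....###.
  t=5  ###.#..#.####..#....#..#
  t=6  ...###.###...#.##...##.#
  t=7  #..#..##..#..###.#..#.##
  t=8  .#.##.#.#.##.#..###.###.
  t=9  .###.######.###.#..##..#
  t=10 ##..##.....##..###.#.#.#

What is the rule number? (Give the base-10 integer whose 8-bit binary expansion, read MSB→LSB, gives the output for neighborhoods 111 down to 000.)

  nb ###: next=.  (t=0,i=2, bit7=0)
  nb ##.: next=.  (t=0,i=3, bit6=0)
  nb #.#: next=#  (t=0,i=4, bit5=1)
  nb #..: next=#  (t=0,i=10, bit4=1)
  nb .##: next=#  (t=0,i=1, bit3=1)
  nb .#.: next=#  (t=0,i=14, bit2=1)
  nb ..#: next=.  (t=0,i=0, bit1=0)
  nb ...: next=.  (t=0,i=11, bit0=0)
  bits 00111100 = 60

60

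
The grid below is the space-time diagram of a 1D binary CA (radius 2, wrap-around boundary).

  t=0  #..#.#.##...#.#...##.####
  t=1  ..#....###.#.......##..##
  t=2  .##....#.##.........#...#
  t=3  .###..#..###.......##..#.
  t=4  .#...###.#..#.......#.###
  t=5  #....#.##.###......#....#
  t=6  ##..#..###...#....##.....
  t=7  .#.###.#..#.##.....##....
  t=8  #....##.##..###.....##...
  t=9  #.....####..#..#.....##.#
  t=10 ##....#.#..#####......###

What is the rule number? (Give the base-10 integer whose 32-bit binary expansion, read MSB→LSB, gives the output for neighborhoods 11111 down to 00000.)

3980669588

  #####|#  b31=1 t=0,i=23
  ####.|#  b30=1 t=0,i=24
  ###.#|#  b29=1 t=1,i=9
  ###..|.  b28=0 t=0,i=0
  ##.##|#  b27=1 t=0,i=20
  ##.#.|#  b26=1 t=1,i=10
  ##..#|.  b25=0 t=0,i=1
  ##...|#  b24=1 t=0,i=9
  #.###|.  b23=0 t=0,i=21
  #.##.|#  b22=1 t=0,i=7
  #.#.#|.  b21=0 t=0,i=5
  #.#..|.  b20=0 t=0,i=14
  #..##|.  b19=0 t=1,i=22
  #..#.|#  b18=1 t=0,i=2
  #...#|.  b17=0 t=0,i=10
  #....|.  b16=0 t=1,i=4
  .####|.  b15=0 t=0,i=22
  .###.|.  b14=0 t=1,i=8
  .##.#|#  b13=1 t=0,i=19
  .##..|#  b12=1 t=0,i=8
  .#.##|.  b11=0 t=0,i=6
  .#.#.|.  b10=0 t=0,i=4
  .#..#|#  b9=1 t=3,i=7
  .#...|.  b8=0 t=0,i=15
  ..###|#  b7=1 t=1,i=7
  ..##.|.  b6=0 t=0,i=18
  ..#.#|.  b5=0 t=0,i=3
  ..#..|#  b4=1 t=1,i=2
  ...##|.  b3=0 t=0,i=17
  ...#.|#  b2=1 t=0,i=11
  ....#|.  b1=0 t=1,i=5
  .....|.  b0=0 t=1,i=14
  bits 11101101010001000011001010010100 = 3980669588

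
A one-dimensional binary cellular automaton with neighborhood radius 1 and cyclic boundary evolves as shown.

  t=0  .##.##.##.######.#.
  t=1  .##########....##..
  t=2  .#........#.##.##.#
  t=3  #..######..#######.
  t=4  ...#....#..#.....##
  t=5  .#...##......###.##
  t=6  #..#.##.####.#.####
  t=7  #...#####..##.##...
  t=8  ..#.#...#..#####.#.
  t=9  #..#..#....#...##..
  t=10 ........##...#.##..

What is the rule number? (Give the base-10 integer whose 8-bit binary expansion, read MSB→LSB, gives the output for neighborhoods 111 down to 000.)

  [7] ### => .  t=0,i=11
  [6] ##. => #  t=0,i=2
  [5] #.# => #  t=0,i=3
  [4] #.. => .  t=0,i=18
  [3] .## => #  t=0,i=1
  [2] .#. => .  t=0,i=17
  [1] ..# => .  t=0,i=0
  [0] ... => #  t=1,i=12
  bits 01101001 = 105

105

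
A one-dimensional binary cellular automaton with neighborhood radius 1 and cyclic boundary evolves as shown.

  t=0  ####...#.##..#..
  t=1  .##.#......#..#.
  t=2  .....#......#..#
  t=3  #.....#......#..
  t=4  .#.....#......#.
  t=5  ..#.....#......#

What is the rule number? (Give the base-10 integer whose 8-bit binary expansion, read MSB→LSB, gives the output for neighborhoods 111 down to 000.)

  ###|#  b7=1 t=0,i=1
  ##.|.  b6=0 t=0,i=3
  #.#|.  b5=0 t=0,i=8
  #..|#  b4=1 t=0,i=4
  .##|.  b3=0 t=0,i=0
  .#.|.  b2=0 t=0,i=7
  ..#|.  b1=0 t=0,i=6
  ...|.  b0=0 t=0,i=5
  bits 10010000 = 144

144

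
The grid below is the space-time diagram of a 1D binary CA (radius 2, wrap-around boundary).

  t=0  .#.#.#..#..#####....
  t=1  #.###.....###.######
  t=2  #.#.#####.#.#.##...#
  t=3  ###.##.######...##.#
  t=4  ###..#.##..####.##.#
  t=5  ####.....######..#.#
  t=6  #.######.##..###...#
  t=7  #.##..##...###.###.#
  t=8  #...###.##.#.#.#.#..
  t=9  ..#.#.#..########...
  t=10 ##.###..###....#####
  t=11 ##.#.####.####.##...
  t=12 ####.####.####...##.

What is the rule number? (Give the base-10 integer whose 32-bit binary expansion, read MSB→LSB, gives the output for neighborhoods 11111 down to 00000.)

2007737543

  ##### -> .   bit 31 = 0  t=0,i=13
  ####. -> #   bit 30 = 1  t=0,i=14
  ###.# -> #   bit 29 = 1  t=1,i=0
  ###.. -> #   bit 28 = 1  t=0,i=15
  ##.## -> .   bit 27 = 0  t=1,i=1
  ##.#. -> #   bit 26 = 1  t=2,i=1
  ##..# -> #   bit 25 = 1  t=4,i=3
  ##... -> #   bit 24 = 1  t=0,i=16
  #.### -> #   bit 23 = 1  t=1,i=2
  #.##. -> .   bit 22 = 0  t=2,i=14
  #.#.# -> #   bit 21 = 1  t=0,i=3
  #.#.. -> .   bit 20 = 0  t=0,i=5
  #..## -> #   bit 19 = 1  t=0,i=10
  #..#. -> .   bit 18 = 0  t=0,i=7
  #...# -> #   bit 17 = 1  t=2,i=17
  #.... -> #   bit 16 = 1  t=0,i=17
  .#### -> #   bit 15 = 1  t=0,i=12
  .###. -> .   bit 14 = 0  t=1,i=3
  .##.# -> #   bit 13 = 1  t=2,i=0
  .##.. -> .   bit 12 = 0  t=2,i=15
  .#.## -> .   bit 11 = 0  t=2,i=3
  .#.#. -> #   bit 10 = 1  t=0,i=2
  .#..# -> .   bit 9 = 0  t=0,i=6
  .#... -> .   bit 8 = 0  t=8,i=1
  ..### -> #   bit 7 = 1  t=0,i=11
  ..##. -> #   bit 6 = 1  t=2,i=19
  ..#.# -> .   bit 5 = 0  t=0,i=1
  ..#.. -> .   bit 4 = 0  t=0,i=8
  ...## -> .   bit 3 = 0  t=1,i=9
  ...#. -> #   bit 2 = 1  t=0,i=0
  ....# -> #   bit 1 = 1  t=0,i=19
  ..... -> #   bit 0 = 1  t=0,i=18
  bits 01110111101010111010010011000111 = 2007737543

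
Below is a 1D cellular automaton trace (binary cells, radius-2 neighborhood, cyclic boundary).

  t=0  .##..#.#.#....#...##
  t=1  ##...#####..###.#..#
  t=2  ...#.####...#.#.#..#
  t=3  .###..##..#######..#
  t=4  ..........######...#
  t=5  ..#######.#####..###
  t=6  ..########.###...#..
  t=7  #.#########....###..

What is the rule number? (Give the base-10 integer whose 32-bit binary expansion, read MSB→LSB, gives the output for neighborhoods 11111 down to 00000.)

3899827383

  ##### -> #   bit 31 = 1  t=1,i=7
  ####. -> #   bit 30 = 1  t=1,i=8
  ###.# -> #   bit 29 = 1  t=1,i=14
  ###.. -> .   bit 28 = 0  t=1,i=1
  ##.## -> #   bit 27 = 1  t=0,i=0
  ##.#. -> .   bit 26 = 0  t=1,i=15
  ##..# -> .   bit 25 = 0  t=0,i=3
  ##... -> .   bit 24 = 0  t=1,i=2
  #.### -> .   bit 23 = 0  t=2,i=5
  #.##. -> #   bit 22 = 1  t=0,i=1
  #.#.# -> #   bit 21 = 1  t=0,i=7
  #.#.. -> #   bit 20 = 1  t=0,i=9
  #..## -> .   bit 19 = 0  t=1,i=11
  #..#. -> .   bit 18 = 0  t=0,i=4
  #...# -> #   bit 17 = 1  t=0,i=16
  #.... -> .   bit 16 = 0  t=0,i=11
  .#### -> #   bit 15 = 1  t=1,i=6
  .###. -> .   bit 14 = 0  t=1,i=0
  .##.# -> #   bit 13 = 1  t=0,i=19
  .##.. -> .   bit 12 = 0  t=0,i=2
  .#.## -> .   bit 11 = 0  t=2,i=4
  .#.#. -> #   bit 10 = 1  t=0,i=6
  .#..# -> .   bit 9 = 0  t=1,i=17
  .#... -> .   bit 8 = 0  t=0,i=10
  ..### -> #   bit 7 = 1  t=1,i=5
  ..##. -> .   bit 6 = 0  t=0,i=18
  ..#.# -> #   bit 5 = 1  t=0,i=5
  ..#.. -> #   bit 4 = 1  t=0,i=14
  ...## -> .   bit 3 = 0  t=0,i=17
  ...#. -> #   bit 2 = 1  t=0,i=13
  ....# -> #   bit 1 = 1  t=0,i=12
  ..... -> #   bit 0 = 1  t=4,i=2
  bits 11101000011100101010010010110111 = 3899827383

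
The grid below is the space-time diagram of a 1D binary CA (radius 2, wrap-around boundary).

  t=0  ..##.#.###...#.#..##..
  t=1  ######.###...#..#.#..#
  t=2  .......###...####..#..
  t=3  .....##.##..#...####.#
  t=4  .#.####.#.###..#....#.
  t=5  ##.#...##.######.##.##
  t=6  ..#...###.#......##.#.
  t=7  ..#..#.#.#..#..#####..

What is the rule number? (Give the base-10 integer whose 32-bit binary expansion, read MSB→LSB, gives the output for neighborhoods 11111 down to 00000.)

  #####|.  b31=0 t=1,i=1
  ####.|.  b30=0 t=1,i=4
  ###.#|.  b29=0 t=1,i=5
  ###..|#  b28=1 t=0,i=9
  ##.##|.  b27=0 t=1,i=6
  ##.#.|#  b26=1 t=0,i=4
  ##..#|#  b25=1 t=2,i=17
  ##...|.  b24=0 t=0,i=10
  #.###|#  b23=1 t=0,i=7
  #.##.|#  b22=1 t=3,i=8
  #.#.#|#  b21=1 t=0,i=5
  #.#..|.  b20=0 t=0,i=15
  #..##|.  b19=0 t=0,i=17
  #..#.|#  b18=1 t=1,i=15
  #...#|.  b17=0 t=0,i=11
  #....|#  b16=1 t=0,i=21
  .####|.  b15=0 t=1,i=0
  .###.|#  b14=1 t=0,i=8
  .##.#|#  b13=1 t=0,i=3
  .##..|.  b12=0 t=0,i=19
  .#.##|.  b11=0 t=0,i=6
  .#.#.|.  b10=0 t=0,i=14
  .#..#|#  b9=1 t=0,i=16
  .#...|.  b8=0 t=2,i=20
  ..###|.  b7=0 t=1,i=21
  ..##.|#  b6=1 t=0,i=2
  ..#.#|#  b5=1 t=0,i=13
  ..#..|#  b4=1 t=1,i=13
  ...##|#  b3=1 t=0,i=1
  ...#.|.  b2=0 t=0,i=12
  ....#|#  b1=1 t=0,i=0
  .....|.  b0=0 t=2,i=0
  bits 00010110111001010110001001111010 = 384131706

384131706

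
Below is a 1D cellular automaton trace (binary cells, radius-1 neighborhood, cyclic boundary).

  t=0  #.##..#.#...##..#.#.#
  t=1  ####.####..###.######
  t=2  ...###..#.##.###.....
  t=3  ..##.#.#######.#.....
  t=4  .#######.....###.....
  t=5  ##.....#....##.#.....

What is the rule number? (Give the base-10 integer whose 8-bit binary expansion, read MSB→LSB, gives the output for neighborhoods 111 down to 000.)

  ### -> .   bit 7 = 0  t=1,i=0
  ##. -> #   bit 6 = 1  t=0,i=0
  #.# -> #   bit 5 = 1  t=0,i=1
  #.. -> .   bit 4 = 0  t=0,i=4
  .## -> #   bit 3 = 1  t=0,i=2
  .#. -> #   bit 2 = 1  t=0,i=6
  ..# -> #   bit 1 = 1  t=0,i=5
  ... -> .   bit 0 = 0  t=0,i=10
  bits 01101110 = 110

110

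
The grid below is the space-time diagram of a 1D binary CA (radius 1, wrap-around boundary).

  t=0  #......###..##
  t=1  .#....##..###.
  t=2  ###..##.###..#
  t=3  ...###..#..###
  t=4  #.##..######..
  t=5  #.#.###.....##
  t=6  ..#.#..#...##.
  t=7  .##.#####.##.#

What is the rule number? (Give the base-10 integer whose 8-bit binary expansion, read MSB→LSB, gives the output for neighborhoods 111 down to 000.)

  ### -> .   bit 7 = 0  t=0,i=8
  ##. -> .   bit 6 = 0  t=0,i=0
  #.# -> .   bit 5 = 0  t=2,i=7
  #.. -> #   bit 4 = 1  t=0,i=1
  .## -> #   bit 3 = 1  t=0,i=7
  .#. -> #   bit 2 = 1  t=1,i=1
  ..# -> #   bit 1 = 1  t=0,i=6
  ... -> .   bit 0 = 0  t=0,i=2
  bits 00011110 = 30

30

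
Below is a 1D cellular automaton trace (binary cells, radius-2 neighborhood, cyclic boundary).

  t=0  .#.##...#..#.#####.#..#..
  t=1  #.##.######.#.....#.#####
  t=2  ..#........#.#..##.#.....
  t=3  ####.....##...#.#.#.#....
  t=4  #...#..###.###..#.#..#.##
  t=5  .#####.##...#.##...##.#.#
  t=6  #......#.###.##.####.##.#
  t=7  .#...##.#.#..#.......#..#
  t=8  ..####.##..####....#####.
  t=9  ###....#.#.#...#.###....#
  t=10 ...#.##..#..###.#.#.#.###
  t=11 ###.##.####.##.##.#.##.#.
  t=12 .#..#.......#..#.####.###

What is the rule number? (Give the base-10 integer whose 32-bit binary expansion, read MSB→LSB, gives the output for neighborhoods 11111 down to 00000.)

124144606

  nb #####: next=.  (t=0,i=15, bit31=0)
  nb ####.: next=.  (t=0,i=16, bit30=0)
  nb ###.#: next=.  (t=0,i=17, bit29=0)
  nb ###..: next=.  (t=3,i=3, bit28=0)
  nb ##.##: next=.  (t=1,i=1, bit27=0)
  nb ##.#.: next=#  (t=0,i=18, bit26=1)
  nb ##..#: next=#  (t=4,i=14, bit25=1)
  nb ##...: next=#  (t=0,i=5, bit24=1)
  nb #.###: next=.  (t=0,i=13, bit23=0)
  nb #.##.: next=#  (t=0,i=3, bit22=1)
  nb #.#.#: next=#  (t=3,i=16, bit21=1)
  nb #.#..: next=.  (t=0,i=19, bit20=0)
  nb #..##: next=.  (t=2,i=15, bit19=0)
  nb #..#.: next=#  (t=0,i=10, bit18=1)
  nb #...#: next=#  (t=0,i=6, bit17=1)
  nb #....: next=.  (t=1,i=14, bit16=0)
  nb .####: next=.  (t=0,i=14, bit15=0)
  nb .###.: next=#  (t=4,i=8, bit14=1)
  nb .##.#: next=.  (t=1,i=3, bit13=0)
  nb .##..: next=.  (t=0,i=4, bit12=0)
  nb .#.##: next=#  (t=0,i=2, bit11=1)
  nb .#.#.: next=.  (t=2,i=12, bit10=0)
  nb .#..#: next=#  (t=0,i=9, bit9=1)
  nb .#...: next=#  (t=0,i=23, bit8=1)
  nb ..###: next=#  (t=3,i=0, bit7=1)
  nb ..##.: next=#  (t=2,i=16, bit6=1)
  nb ..#.#: next=.  (t=0,i=1, bit5=0)
  nb ..#..: next=#  (t=0,i=8, bit4=1)
  nb ...##: next=#  (t=3,i=8, bit3=1)
  nb ...#.: next=#  (t=0,i=0, bit2=1)
  nb ....#: next=#  (t=1,i=16, bit1=1)
  nb .....: next=.  (t=1,i=15, bit0=0)
  bits 00000111011001100100101111011110 = 124144606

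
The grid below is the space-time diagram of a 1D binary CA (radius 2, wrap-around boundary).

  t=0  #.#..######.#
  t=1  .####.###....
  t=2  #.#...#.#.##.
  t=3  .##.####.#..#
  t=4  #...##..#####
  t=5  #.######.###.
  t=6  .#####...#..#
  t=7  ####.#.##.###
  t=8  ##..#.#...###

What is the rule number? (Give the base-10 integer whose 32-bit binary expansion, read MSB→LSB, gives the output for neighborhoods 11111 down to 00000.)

  ##### -> #   bit 31 = 1  t=0,i=7
  ####. -> .   bit 30 = 0  t=0,i=9
  ###.# -> .   bit 29 = 0  t=0,i=10
  ###.. -> #   bit 28 = 1  t=1,i=8
  ##.## -> .   bit 27 = 0  t=0,i=11
  ##.#. -> #   bit 26 = 1  t=0,i=1
  ##..# -> #   bit 25 = 1  t=4,i=6
  ##... -> .   bit 24 = 0  t=1,i=9
  #.### -> #   bit 23 = 1  t=1,i=6
  #.##. -> .   bit 22 = 0  t=0,i=12
  #.#.# -> .   bit 21 = 0  t=2,i=0
  #.#.. -> #   bit 20 = 1  t=0,i=2
  #..## -> #   bit 19 = 1  t=0,i=4
  #..#. -> #   bit 18 = 1  t=3,i=11
  #...# -> #   bit 17 = 1  t=2,i=4
  #.... -> #   bit 16 = 1  t=1,i=10
  .#### -> #   bit 15 = 1  t=0,i=6
  .###. -> .   bit 14 = 0  t=1,i=7
  .##.# -> .   bit 13 = 0  t=0,i=0
  .##.. -> #   bit 12 = 1  t=4,i=5
  .#.## -> #   bit 11 = 1  t=2,i=9
  .#.#. -> #   bit 10 = 1  t=2,i=1
  .#..# -> #   bit 9 = 1  t=0,i=3
  .#... -> .   bit 8 = 0  t=2,i=3
  ..### -> .   bit 7 = 0  t=0,i=5
  ..##. -> #   bit 6 = 1  t=4,i=4
  ..#.# -> #   bit 5 = 1  t=2,i=6
  ..#.. -> .   bit 4 = 0  t=6,i=9
  ...## -> #   bit 3 = 1  t=1,i=0
  ...#. -> #   bit 2 = 1  t=2,i=5
  ....# -> .   bit 1 = 0  t=1,i=12
  ..... -> #   bit 0 = 1  t=1,i=11
  bits 10010110100111111001111001101101 = 2527043181

2527043181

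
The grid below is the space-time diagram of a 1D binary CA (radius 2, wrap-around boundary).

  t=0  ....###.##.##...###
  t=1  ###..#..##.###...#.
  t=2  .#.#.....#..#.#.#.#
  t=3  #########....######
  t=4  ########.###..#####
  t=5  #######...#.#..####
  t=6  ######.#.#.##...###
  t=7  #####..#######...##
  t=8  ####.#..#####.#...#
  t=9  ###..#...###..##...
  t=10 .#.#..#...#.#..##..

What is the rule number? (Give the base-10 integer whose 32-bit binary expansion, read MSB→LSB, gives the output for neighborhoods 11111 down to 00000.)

3279027463

  ##### -> #   bit 31 = 1  t=3,i=0
  ####. -> #   bit 30 = 1  t=3,i=7
  ###.# -> .   bit 29 = 0  t=0,i=6
  ###.. -> .   bit 28 = 0  t=0,i=18
  ##.## -> .   bit 27 = 0  t=0,i=7
  ##.#. -> .   bit 26 = 0  t=6,i=6
  ##..# -> #   bit 25 = 1  t=1,i=3
  ##... -> #   bit 24 = 1  t=0,i=0
  #.### -> .   bit 23 = 0  t=1,i=0
  #.##. -> #   bit 22 = 1  t=0,i=8
  #.#.# -> #   bit 21 = 1  t=2,i=1
  #.#.. -> #   bit 20 = 1  t=2,i=3
  #..## -> .   bit 19 = 0  t=1,i=7
  #..#. -> .   bit 18 = 0  t=1,i=4
  #...# -> .   bit 17 = 0  t=0,i=14
  #.... -> #   bit 16 = 1  t=0,i=1
  .#### -> #   bit 15 = 1  t=3,i=14
  .###. -> #   bit 14 = 1  t=0,i=5
  .##.# -> #   bit 13 = 1  t=0,i=9
  .##.. -> #   bit 12 = 1  t=0,i=12
  .#.## -> #   bit 11 = 1  t=1,i=18
  .#.#. -> #   bit 10 = 1  t=2,i=0
  .#..# -> .   bit 9 = 0  t=1,i=6
  .#... -> #   bit 8 = 1  t=2,i=4
  ..### -> .   bit 7 = 0  t=0,i=4
  ..##. -> .   bit 6 = 0  t=1,i=8
  ..#.# -> .   bit 5 = 0  t=1,i=17
  ..#.. -> .   bit 4 = 0  t=1,i=5
  ...## -> .   bit 3 = 0  t=0,i=3
  ...#. -> #   bit 2 = 1  t=1,i=16
  ....# -> #   bit 1 = 1  t=0,i=2
  ..... -> #   bit 0 = 1  t=2,i=6
  bits 11000011011100011111110100000111 = 3279027463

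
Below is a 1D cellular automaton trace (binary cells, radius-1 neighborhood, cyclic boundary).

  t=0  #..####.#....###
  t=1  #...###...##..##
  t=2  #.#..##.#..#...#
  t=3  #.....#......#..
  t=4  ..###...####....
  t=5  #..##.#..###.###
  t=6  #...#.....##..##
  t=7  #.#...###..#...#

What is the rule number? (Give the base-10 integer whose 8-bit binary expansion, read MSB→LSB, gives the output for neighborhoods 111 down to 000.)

  ### -> #   bit 7 = 1  t=0,i=4
  ##. -> #   bit 6 = 1  t=0,i=0
  #.# -> .   bit 5 = 0  t=0,i=7
  #.. -> .   bit 4 = 0  t=0,i=1
  .## -> .   bit 3 = 0  t=0,i=3
  .#. -> .   bit 2 = 0  t=0,i=8
  ..# -> .   bit 1 = 0  t=0,i=2
  ... -> #   bit 0 = 1  t=0,i=10
  bits 11000001 = 193

193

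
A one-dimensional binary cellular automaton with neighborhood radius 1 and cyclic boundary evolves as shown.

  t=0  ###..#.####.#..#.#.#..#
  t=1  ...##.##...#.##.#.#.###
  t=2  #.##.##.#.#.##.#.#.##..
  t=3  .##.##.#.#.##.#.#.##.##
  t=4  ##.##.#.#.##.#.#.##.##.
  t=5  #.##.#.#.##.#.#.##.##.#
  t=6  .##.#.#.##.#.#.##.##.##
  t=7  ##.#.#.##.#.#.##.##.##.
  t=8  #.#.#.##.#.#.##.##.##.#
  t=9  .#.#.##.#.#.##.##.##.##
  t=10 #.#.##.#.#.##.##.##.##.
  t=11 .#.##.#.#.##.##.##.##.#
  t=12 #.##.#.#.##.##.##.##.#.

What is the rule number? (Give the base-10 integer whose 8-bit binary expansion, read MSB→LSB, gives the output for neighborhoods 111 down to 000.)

58

  ### -> .   bit 7 = 0  t=0,i=0
  ##. -> .   bit 6 = 0  t=0,i=2
  #.# -> #   bit 5 = 1  t=0,i=6
  #.. -> #   bit 4 = 1  t=0,i=3
  .## -> #   bit 3 = 1  t=0,i=7
  .#. -> .   bit 2 = 0  t=0,i=5
  ..# -> #   bit 1 = 1  t=0,i=4
  ... -> .   bit 0 = 0  t=1,i=1
  bits 00111010 = 58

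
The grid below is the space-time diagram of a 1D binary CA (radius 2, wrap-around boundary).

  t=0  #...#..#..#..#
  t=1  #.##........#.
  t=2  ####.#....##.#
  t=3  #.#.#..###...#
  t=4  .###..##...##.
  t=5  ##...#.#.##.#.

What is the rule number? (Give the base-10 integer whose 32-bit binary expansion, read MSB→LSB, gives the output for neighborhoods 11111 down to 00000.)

  ##### -> .   bit 31 = 0  t=2,i=1
  ####. -> #   bit 30 = 1  t=2,i=2
  ###.# -> .   bit 29 = 0  t=2,i=3
  ###.. -> .   bit 28 = 0  t=3,i=9
  ##.## -> .   bit 27 = 0  t=2,i=12
  ##.#. -> #   bit 26 = 1  t=2,i=4
  ##..# -> .   bit 25 = 0  t=4,i=4
  ##... -> .   bit 24 = 0  t=0,i=1
  #.### -> #   bit 23 = 1  t=2,i=13
  #.##. -> #   bit 22 = 1  t=1,i=2
  #.#.# -> #   bit 21 = 1  t=1,i=0
  #.#.. -> .   bit 20 = 0  t=2,i=5
  #..## -> #   bit 19 = 1  t=0,i=12
  #..#. -> .   bit 18 = 0  t=0,i=6
  #...# -> #   bit 17 = 1  t=0,i=2
  #.... -> #   bit 16 = 1  t=1,i=5
  .#### -> #   bit 15 = 1  t=2,i=0
  .###. -> .   bit 14 = 0  t=3,i=8
  .##.# -> .   bit 13 = 0  t=2,i=11
  .##.. -> #   bit 12 = 1  t=0,i=0
  .#.## -> #   bit 11 = 1  t=1,i=1
  .#.#. -> #   bit 10 = 1  t=1,i=13
  .#..# -> .   bit 9 = 0  t=0,i=5
  .#... -> .   bit 8 = 0  t=2,i=6
  ..### -> #   bit 7 = 1  t=3,i=7
  ..##. -> .   bit 6 = 0  t=0,i=13
  ..#.# -> .   bit 5 = 0  t=1,i=12
  ..#.. -> .   bit 4 = 0  t=0,i=4
  ...## -> #   bit 3 = 1  t=2,i=9
  ...#. -> #   bit 2 = 1  t=0,i=3
  ....# -> #   bit 1 = 1  t=1,i=10
  ..... -> .   bit 0 = 0  t=1,i=6
  bits 01000100111010111001110010001110 = 1156291726

1156291726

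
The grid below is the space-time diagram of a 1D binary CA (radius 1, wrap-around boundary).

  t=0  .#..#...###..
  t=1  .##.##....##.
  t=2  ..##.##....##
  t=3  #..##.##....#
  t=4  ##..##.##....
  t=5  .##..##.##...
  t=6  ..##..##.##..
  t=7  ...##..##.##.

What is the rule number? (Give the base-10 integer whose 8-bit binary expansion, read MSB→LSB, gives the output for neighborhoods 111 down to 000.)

116

  nb ###: next=.  (t=0,i=9, bit7=0)
  nb ##.: next=#  (t=0,i=10, bit6=1)
  nb #.#: next=#  (t=1,i=3, bit5=1)
  nb #..: next=#  (t=0,i=2, bit4=1)
  nb .##: next=.  (t=0,i=8, bit3=0)
  nb .#.: next=#  (t=0,i=1, bit2=1)
  nb ..#: next=.  (t=0,i=0, bit1=0)
  nb ...: next=.  (t=0,i=6, bit0=0)
  bits 01110100 = 116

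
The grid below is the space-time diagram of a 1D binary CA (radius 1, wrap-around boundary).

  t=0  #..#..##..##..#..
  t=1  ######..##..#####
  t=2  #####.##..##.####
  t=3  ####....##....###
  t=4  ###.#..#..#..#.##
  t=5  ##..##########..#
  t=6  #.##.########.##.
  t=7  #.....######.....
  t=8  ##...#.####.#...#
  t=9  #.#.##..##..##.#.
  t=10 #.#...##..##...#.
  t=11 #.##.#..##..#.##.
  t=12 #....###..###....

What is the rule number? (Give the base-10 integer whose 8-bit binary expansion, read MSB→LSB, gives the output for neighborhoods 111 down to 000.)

  ### -> #   bit 7 = 1  t=1,i=0
  ##. -> .   bit 6 = 0  t=0,i=7
  #.# -> .   bit 5 = 0  t=2,i=5
  #.. -> #   bit 4 = 1  t=0,i=1
  .## -> .   bit 3 = 0  t=0,i=6
  .#. -> #   bit 2 = 1  t=0,i=0
  ..# -> #   bit 1 = 1  t=0,i=2
  ... -> .   bit 0 = 0  t=3,i=5
  bits 10010110 = 150

150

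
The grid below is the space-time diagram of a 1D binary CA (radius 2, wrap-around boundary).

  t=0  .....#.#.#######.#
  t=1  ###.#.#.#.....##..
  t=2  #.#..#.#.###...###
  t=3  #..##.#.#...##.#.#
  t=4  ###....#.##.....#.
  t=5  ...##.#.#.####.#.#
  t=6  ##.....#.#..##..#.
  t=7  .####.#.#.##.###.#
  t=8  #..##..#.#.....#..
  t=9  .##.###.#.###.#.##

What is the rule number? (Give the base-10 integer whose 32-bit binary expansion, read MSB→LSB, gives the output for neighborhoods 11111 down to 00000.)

  [31] ##### => .  t=0,i=11
  [30] ####. => #  t=0,i=14
  [29] ###.# => #  t=0,i=15
  [28] ###.. => .  t=2,i=11
  [27] ##.## => .  t=7,i=12
  [26] ##.#. => .  t=0,i=16
  [25] ##..# => #  t=1,i=16
  [24] ##... => #  t=2,i=12
  [23] #.### => .  t=0,i=9
  [22] #.##. => .  t=3,i=17
  [21] #.#.# => .  t=0,i=7
  [20] #.#.. => .  t=0,i=17
  [19] #..## => #  t=1,i=17
  [18] #..#. => #  t=2,i=4
  [17] #...# => #  t=2,i=13
  [16] #.... => #  t=0,i=1
  [15] .#### => .  t=0,i=10
  [14] .###. => .  t=1,i=1
  [13] .##.# => .  t=3,i=4
  [12] .##.. => #  t=1,i=15
  [11] .#.## => #  t=0,i=8
  [10] .#.#. => #  t=0,i=6
  [9] .#..# => #  t=2,i=3
  [8] .#... => #  t=0,i=0
  [7] ..### => #  t=1,i=0
  [6] ..##. => .  t=1,i=14
  [5] ..#.# => .  t=0,i=5
  [4] ..#.. => .  t=8,i=0
  [3] ...## => .  t=1,i=13
  [2] ...#. => #  t=0,i=4
  [1] ....# => .  t=0,i=3
  [0] ..... => #  t=0,i=2
  bits 01100011000011110001111110000101 = 1661935493

1661935493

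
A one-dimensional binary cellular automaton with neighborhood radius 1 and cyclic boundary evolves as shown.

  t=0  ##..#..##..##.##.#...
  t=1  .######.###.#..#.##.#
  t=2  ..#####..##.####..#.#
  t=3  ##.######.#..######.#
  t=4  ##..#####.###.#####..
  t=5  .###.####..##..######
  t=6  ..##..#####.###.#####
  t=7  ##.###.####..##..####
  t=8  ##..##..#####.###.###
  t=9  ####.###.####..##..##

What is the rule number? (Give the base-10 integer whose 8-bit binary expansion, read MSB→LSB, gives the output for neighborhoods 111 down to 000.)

214

  ###|#  b7=1 t=1,i=2
  ##.|#  b6=1 t=0,i=1
  #.#|.  b5=0 t=0,i=13
  #..|#  b4=1 t=0,i=2
  .##|.  b3=0 t=0,i=0
  .#.|#  b2=1 t=0,i=4
  ..#|#  b1=1 t=0,i=3
  ...|.  b0=0 t=0,i=19
  bits 11010110 = 214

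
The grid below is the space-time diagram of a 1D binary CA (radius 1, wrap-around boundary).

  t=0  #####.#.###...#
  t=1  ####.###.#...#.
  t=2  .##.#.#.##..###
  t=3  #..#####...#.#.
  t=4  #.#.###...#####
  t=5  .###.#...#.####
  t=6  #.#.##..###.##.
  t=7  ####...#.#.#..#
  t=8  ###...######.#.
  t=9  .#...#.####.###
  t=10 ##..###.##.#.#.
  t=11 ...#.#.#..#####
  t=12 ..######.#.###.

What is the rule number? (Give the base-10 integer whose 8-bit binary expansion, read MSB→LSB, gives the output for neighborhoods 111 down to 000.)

  ###|#  b7=1 t=0,i=0
  ##.|.  b6=0 t=0,i=4
  #.#|#  b5=1 t=0,i=5
  #..|.  b4=0 t=0,i=11
  .##|.  b3=0 t=0,i=8
  .#.|#  b2=1 t=0,i=6
  ..#|#  b1=1 t=0,i=13
  ...|.  b0=0 t=0,i=12
  bits 10100110 = 166

166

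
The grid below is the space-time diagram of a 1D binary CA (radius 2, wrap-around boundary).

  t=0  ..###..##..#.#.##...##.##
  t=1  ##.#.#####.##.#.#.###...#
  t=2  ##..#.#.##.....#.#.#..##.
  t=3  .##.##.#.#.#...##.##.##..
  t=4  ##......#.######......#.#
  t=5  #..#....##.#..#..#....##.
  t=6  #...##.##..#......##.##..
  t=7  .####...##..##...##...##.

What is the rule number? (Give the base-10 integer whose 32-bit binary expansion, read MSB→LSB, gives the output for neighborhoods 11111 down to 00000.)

  ##### -> .   bit 31 = 0  t=1,i=7
  ####. -> #   bit 30 = 1  t=1,i=8
  ###.# -> #   bit 29 = 1  t=1,i=1
  ###.. -> .   bit 28 = 0  t=0,i=4
  ##.## -> .   bit 27 = 0  t=0,i=22
  ##.#. -> .   bit 26 = 0  t=1,i=2
  ##..# -> #   bit 25 = 1  t=0,i=0
  ##... -> .   bit 24 = 0  t=0,i=17
  #.### -> .   bit 23 = 0  t=1,i=5
  #.##. -> .   bit 22 = 0  t=0,i=15
  #.#.# -> .   bit 21 = 0  t=0,i=13
  #.#.. -> #   bit 20 = 1  t=2,i=19
  #..## -> #   bit 19 = 1  t=0,i=1
  #..#. -> .   bit 18 = 0  t=0,i=10
  #...# -> #   bit 17 = 1  t=0,i=18
  #.... -> #   bit 16 = 1  t=2,i=11
  .#### -> #   bit 15 = 1  t=1,i=6
  .###. -> #   bit 14 = 1  t=0,i=3
  .##.# -> .   bit 13 = 0  t=0,i=21
  .##.. -> #   bit 12 = 1  t=0,i=8
  .#.## -> #   bit 11 = 1  t=0,i=14
  .#.#. -> #   bit 10 = 1  t=0,i=12
  .#..# -> .   bit 9 = 0  t=2,i=20
  .#... -> #   bit 8 = 1  t=3,i=12
  ..### -> .   bit 7 = 0  t=0,i=2
  ..##. -> #   bit 6 = 1  t=0,i=7
  ..#.# -> #   bit 5 = 1  t=0,i=11
  ..#.. -> .   bit 4 = 0  t=5,i=3
  ...## -> #   bit 3 = 1  t=0,i=19
  ...#. -> .   bit 2 = 0  t=2,i=14
  ....# -> .   bit 1 = 0  t=2,i=13
  ..... -> .   bit 0 = 0  t=2,i=12
  bits 01100010000110111101110101101000 = 1645993320

1645993320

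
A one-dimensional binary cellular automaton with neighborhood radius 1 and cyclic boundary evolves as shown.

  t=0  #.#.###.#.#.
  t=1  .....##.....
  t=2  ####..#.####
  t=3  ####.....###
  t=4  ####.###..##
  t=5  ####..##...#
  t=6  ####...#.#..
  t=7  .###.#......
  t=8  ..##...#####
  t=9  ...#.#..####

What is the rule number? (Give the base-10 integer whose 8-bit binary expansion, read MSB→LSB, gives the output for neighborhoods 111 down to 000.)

193

  [7] ### => #  t=0,i=5
  [6] ##. => #  t=0,i=6
  [5] #.# => .  t=0,i=1
  [4] #.. => .  t=1,i=7
  [3] .## => .  t=0,i=4
  [2] .#. => .  t=0,i=0
  [1] ..# => .  t=1,i=4
  [0] ... => #  t=1,i=0
  bits 11000001 = 193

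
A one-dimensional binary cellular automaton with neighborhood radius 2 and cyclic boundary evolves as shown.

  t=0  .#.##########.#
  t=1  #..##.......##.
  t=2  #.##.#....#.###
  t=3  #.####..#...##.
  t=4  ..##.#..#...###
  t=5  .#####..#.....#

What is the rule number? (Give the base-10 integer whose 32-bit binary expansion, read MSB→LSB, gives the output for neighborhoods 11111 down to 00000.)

  #####|.  b31=0 t=0,i=5
  ####.|.  b30=0 t=0,i=11
  ###.#|#  b29=1 t=0,i=12
  ###..|#  b28=1 t=3,i=5
  ##.##|.  b27=0 t=2,i=1
  ##.#.|#  b26=1 t=0,i=13
  ##..#|.  b25=0 t=3,i=6
  ##...|#  b24=1 t=1,i=5
  #.###|#  b23=1 t=0,i=3
  #.##.|#  b22=1 t=2,i=2
  #.#.#|.  b21=0 t=0,i=1
  #.#..|#  b20=1 t=1,i=0
  #..##|#  b19=1 t=1,i=2
  #..#.|.  b18=0 t=3,i=7
  #...#|.  b17=0 t=3,i=10
  #....|.  b16=0 t=1,i=6
  .####|#  b15=1 t=0,i=4
  .###.|.  b14=0 t=4,i=13
  .##.#|#  b13=1 t=1,i=13
  .##..|.  b12=0 t=1,i=4
  .#.##|.  b11=0 t=0,i=2
  .#.#.|#  b10=1 t=0,i=0
  .#..#|.  b9=0 t=1,i=1
  .#...|.  b8=0 t=2,i=6
  ..###|.  b7=0 t=4,i=12
  ..##.|#  b6=1 t=1,i=3
  ..#.#|.  b5=0 t=2,i=10
  ..#..|#  b4=1 t=3,i=8
  ...##|.  b3=0 t=1,i=11
  ...#.|.  b2=0 t=2,i=9
  ....#|#  b1=1 t=1,i=10
  .....|.  b0=0 t=1,i=7
  bits 00110101110110001010010001010010 = 903390290

903390290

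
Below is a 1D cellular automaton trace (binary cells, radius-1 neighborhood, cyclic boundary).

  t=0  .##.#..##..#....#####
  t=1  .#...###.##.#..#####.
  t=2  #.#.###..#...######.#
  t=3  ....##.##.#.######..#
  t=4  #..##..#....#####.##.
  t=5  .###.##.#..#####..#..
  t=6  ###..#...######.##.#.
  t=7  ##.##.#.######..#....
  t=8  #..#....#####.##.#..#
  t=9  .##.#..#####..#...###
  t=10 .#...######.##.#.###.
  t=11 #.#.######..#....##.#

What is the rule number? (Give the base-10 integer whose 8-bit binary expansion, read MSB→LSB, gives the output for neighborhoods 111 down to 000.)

  [7] ### => #  t=0,i=17
  [6] ##. => .  t=0,i=2
  [5] #.# => .  t=0,i=0
  [4] #.. => #  t=0,i=5
  [3] .## => #  t=0,i=1
  [2] .#. => .  t=0,i=4
  [1] ..# => #  t=0,i=6
  [0] ... => .  t=0,i=13
  bits 10011010 = 154

154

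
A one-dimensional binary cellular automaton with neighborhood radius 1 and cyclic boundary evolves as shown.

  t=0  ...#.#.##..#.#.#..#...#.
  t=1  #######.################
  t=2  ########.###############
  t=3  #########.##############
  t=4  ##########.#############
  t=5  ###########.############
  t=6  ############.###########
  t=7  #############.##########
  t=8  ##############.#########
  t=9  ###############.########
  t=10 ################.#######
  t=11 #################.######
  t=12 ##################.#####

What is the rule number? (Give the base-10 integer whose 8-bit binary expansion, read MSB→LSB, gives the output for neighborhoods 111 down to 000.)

  ### -> #   bit 7 = 1  t=1,i=0
  ##. -> #   bit 6 = 1  t=0,i=8
  #.# -> #   bit 5 = 1  t=0,i=4
  #.. -> #   bit 4 = 1  t=0,i=9
  .## -> .   bit 3 = 0  t=0,i=7
  .#. -> #   bit 2 = 1  t=0,i=3
  ..# -> #   bit 1 = 1  t=0,i=2
  ... -> #   bit 0 = 1  t=0,i=0
  bits 11110111 = 247

247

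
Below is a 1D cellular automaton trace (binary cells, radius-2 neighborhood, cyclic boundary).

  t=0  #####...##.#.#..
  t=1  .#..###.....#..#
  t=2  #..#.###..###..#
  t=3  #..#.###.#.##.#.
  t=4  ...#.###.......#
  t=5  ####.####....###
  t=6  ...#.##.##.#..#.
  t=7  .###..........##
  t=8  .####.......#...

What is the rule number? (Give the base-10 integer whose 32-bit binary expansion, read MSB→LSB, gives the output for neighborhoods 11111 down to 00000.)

  #####|.  b31=0 t=0,i=2
  ####.|.  b30=0 t=0,i=3
  ###.#|#  b29=1 t=3,i=7
  ###..|#  b28=1 t=0,i=4
  ##.##|.  b27=0 t=5,i=4
  ##.#.|.  b26=0 t=0,i=10
  ##..#|.  b25=0 t=2,i=1
  ##...|#  b24=1 t=0,i=5
  #.###|#  b23=1 t=2,i=5
  #.##.|.  b22=0 t=3,i=11
  #.#.#|.  b21=0 t=0,i=11
  #.#..|.  b20=0 t=0,i=13
  #..##|#  b19=1 t=0,i=15
  #..#.|.  b18=0 t=1,i=14
  #...#|#  b17=1 t=0,i=6
  #....|.  b16=0 t=1,i=8
  .####|#  b15=1 t=0,i=1
  .###.|#  b14=1 t=1,i=5
  .##.#|.  b13=0 t=0,i=9
  .##..|#  b12=1 t=2,i=0
  .#.##|.  b11=0 t=2,i=4
  .#.#.|#  b10=1 t=0,i=12
  .#..#|.  b9=0 t=0,i=14
  .#...|#  b8=1 t=4,i=0
  ..###|.  b7=0 t=0,i=0
  ..##.|.  b6=0 t=0,i=8
  ..#.#|#  b5=1 t=1,i=15
  ..#..|#  b4=1 t=1,i=12
  ...##|.  b3=0 t=0,i=7
  ...#.|#  b2=1 t=1,i=11
  ....#|#  b1=1 t=1,i=10
  .....|.  b0=0 t=1,i=9
  bits 00110001100010101101010100110110 = 831182134

831182134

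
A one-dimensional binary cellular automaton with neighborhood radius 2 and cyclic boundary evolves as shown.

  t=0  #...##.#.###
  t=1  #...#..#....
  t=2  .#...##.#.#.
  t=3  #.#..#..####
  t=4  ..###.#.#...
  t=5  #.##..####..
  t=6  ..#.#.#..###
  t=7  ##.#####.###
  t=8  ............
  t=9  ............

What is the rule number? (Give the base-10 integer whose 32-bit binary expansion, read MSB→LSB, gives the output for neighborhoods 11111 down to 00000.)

309610434

  ##### -> .   bit 31 = 0  t=3,i=10
  ####. -> .   bit 30 = 0  t=0,i=11
  ###.# -> .   bit 29 = 0  t=3,i=0
  ###.. -> #   bit 28 = 1  t=0,i=0
  ##.## -> .   bit 27 = 0  t=7,i=2
  ##.#. -> .   bit 26 = 0  t=0,i=6
  ##..# -> #   bit 25 = 1  t=5,i=4
  ##... -> .   bit 24 = 0  t=0,i=1
  #.### -> .   bit 23 = 0  t=0,i=9
  #.##. -> #   bit 22 = 1  t=5,i=2
  #.#.# -> #   bit 21 = 1  t=0,i=7
  #.#.. -> #   bit 20 = 1  t=2,i=10
  #..## -> .   bit 19 = 0  t=3,i=7
  #..#. -> #   bit 18 = 1  t=1,i=6
  #...# -> .   bit 17 = 0  t=0,i=2
  #.... -> .   bit 16 = 0  t=1,i=9
  .#### -> .   bit 15 = 0  t=0,i=10
  .###. -> #   bit 14 = 1  t=4,i=3
  .##.# -> .   bit 13 = 0  t=0,i=5
  .##.. -> .   bit 12 = 0  t=5,i=3
  .#.## -> .   bit 11 = 0  t=0,i=8
  .#.#. -> #   bit 10 = 1  t=2,i=9
  .#..# -> #   bit 9 = 1  t=1,i=5
  .#... -> #   bit 8 = 1  t=1,i=1
  ..### -> #   bit 7 = 1  t=3,i=8
  ..##. -> #   bit 6 = 1  t=0,i=4
  ..#.# -> .   bit 5 = 0  t=5,i=0
  ..#.. -> .   bit 4 = 0  t=1,i=0
  ...## -> .   bit 3 = 0  t=0,i=3
  ...#. -> .   bit 2 = 0  t=1,i=3
  ....# -> #   bit 1 = 1  t=1,i=10
  ..... -> .   bit 0 = 0  t=4,i=11
  bits 00010010011101000100011111000010 = 309610434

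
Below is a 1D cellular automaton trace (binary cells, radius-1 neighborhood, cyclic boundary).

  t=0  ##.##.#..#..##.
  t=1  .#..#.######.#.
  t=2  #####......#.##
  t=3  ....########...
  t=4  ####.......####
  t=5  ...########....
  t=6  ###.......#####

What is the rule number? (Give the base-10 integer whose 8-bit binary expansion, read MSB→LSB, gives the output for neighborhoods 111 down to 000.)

  ### -> .   bit 7 = 0  t=1,i=7
  ##. -> #   bit 6 = 1  t=0,i=1
  #.# -> .   bit 5 = 0  t=0,i=2
  #.. -> #   bit 4 = 1  t=0,i=7
  .## -> .   bit 3 = 0  t=0,i=0
  .#. -> #   bit 2 = 1  t=0,i=6
  ..# -> #   bit 1 = 1  t=0,i=8
  ... -> #   bit 0 = 1  t=2,i=6
  bits 01010111 = 87

87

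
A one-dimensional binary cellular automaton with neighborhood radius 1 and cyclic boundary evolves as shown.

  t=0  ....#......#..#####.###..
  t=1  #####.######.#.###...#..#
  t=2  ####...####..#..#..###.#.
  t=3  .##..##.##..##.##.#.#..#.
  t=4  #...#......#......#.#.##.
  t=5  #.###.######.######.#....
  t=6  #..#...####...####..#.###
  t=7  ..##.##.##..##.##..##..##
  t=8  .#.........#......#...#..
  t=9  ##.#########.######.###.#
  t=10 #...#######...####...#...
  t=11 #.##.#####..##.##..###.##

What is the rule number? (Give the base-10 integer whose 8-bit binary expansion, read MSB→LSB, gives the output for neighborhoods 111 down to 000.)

  nb ###: next=#  (t=0,i=15, bit7=1)
  nb ##.: next=.  (t=0,i=18, bit6=0)
  nb #.#: next=.  (t=0,i=19, bit5=0)
  nb #..: next=.  (t=0,i=5, bit4=0)
  nb .##: next=.  (t=0,i=14, bit3=0)
  nb .#.: next=#  (t=0,i=4, bit2=1)
  nb ..#: next=#  (t=0,i=3, bit1=1)
  nb ...: next=#  (t=0,i=0, bit0=1)
  bits 10000111 = 135

135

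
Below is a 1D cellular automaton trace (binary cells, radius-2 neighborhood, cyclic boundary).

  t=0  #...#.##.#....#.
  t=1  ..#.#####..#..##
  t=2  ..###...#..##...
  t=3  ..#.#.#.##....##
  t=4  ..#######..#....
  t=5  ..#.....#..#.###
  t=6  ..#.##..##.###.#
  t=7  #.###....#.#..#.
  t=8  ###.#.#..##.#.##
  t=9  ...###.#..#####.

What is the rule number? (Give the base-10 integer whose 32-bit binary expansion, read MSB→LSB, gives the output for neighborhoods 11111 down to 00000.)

350432945

  ##### -> .   bit 31 = 0  t=1,i=6
  ####. -> .   bit 30 = 0  t=1,i=7
  ###.# -> .   bit 29 = 0  t=6,i=13
  ###.. -> #   bit 28 = 1  t=1,i=8
  ##.## -> .   bit 27 = 0  t=6,i=10
  ##.#. -> #   bit 26 = 1  t=0,i=8
  ##..# -> .   bit 25 = 0  t=1,i=0
  ##... -> .   bit 24 = 0  t=2,i=5
  #.### -> #   bit 23 = 1  t=1,i=4
  #.##. -> #   bit 22 = 1  t=0,i=6
  #.#.# -> #   bit 21 = 1  t=3,i=4
  #.#.. -> .   bit 20 = 0  t=0,i=0
  #..## -> .   bit 19 = 0  t=1,i=13
  #..#. -> .   bit 18 = 0  t=1,i=1
  #...# -> #   bit 17 = 1  t=0,i=2
  #.... -> #   bit 16 = 1  t=0,i=11
  .#### -> .   bit 15 = 0  t=1,i=5
  .###. -> .   bit 14 = 0  t=2,i=3
  .##.# -> #   bit 13 = 1  t=0,i=7
  .##.. -> .   bit 12 = 0  t=1,i=15
  .#.## -> #   bit 11 = 1  t=0,i=5
  .#.#. -> #   bit 10 = 1  t=0,i=15
  .#..# -> #   bit 9 = 1  t=1,i=12
  .#... -> .   bit 8 = 0  t=0,i=1
  ..### -> #   bit 7 = 1  t=2,i=2
  ..##. -> .   bit 6 = 0  t=1,i=14
  ..#.# -> #   bit 5 = 1  t=0,i=4
  ..#.. -> #   bit 4 = 1  t=1,i=11
  ...## -> .   bit 3 = 0  t=2,i=1
  ...#. -> .   bit 2 = 0  t=0,i=3
  ....# -> .   bit 1 = 0  t=0,i=12
  ..... -> #   bit 0 = 1  t=2,i=15
  bits 00010100111000110010111010110001 = 350432945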